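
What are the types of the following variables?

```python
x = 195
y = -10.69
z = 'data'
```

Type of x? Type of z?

x is int; z is str

int, str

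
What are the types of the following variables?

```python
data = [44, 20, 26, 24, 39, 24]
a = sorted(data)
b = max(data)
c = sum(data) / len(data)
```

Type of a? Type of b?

sorted() returns list; max of ints returns int

list, int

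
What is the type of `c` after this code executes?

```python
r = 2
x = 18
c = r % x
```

int % int returns int (2 % 18 = 2)

int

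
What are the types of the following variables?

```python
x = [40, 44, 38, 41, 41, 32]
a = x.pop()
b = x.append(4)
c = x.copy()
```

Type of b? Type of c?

list.append() returns None; list.copy() returns list

NoneType, list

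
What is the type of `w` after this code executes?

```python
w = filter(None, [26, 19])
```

filter() returns a filter iterator object

filter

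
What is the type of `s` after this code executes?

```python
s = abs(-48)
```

abs() of int returns int

int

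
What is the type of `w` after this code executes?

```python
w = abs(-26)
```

abs() of int returns int

int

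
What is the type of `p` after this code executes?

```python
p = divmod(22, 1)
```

divmod() returns a tuple (quotient, remainder)

tuple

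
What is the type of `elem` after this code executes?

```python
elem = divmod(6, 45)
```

divmod() returns a tuple (quotient, remainder)

tuple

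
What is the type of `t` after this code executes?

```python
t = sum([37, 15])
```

sum() of ints returns int

int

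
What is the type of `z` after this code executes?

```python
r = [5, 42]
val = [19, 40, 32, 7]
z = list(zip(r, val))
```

list(zip(...)) returns a list of tuples

list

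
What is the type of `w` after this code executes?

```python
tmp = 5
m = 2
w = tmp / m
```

int / int always returns float in Python 3 (5 / 2 = 2.5)

float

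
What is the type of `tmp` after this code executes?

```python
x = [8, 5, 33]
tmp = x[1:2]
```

Slicing a list always returns a list

list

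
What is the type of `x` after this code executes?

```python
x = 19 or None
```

'or' returns first truthy value (19, int)

int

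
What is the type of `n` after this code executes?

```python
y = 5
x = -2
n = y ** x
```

int ** negative int returns float

float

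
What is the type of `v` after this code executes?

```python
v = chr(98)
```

chr() returns str (single character)

str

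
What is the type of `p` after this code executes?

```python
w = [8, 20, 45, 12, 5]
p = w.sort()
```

list.sort() returns None (sorts in place)

NoneType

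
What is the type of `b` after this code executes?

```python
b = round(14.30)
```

round() with no ndigits arg returns int

int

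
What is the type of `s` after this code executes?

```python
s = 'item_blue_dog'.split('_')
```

str.split() returns list

list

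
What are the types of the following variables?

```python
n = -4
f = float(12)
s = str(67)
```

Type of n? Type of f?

n is int; f is float

int, float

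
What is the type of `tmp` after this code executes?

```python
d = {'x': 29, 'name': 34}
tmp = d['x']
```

Accessing dict[str, int] with key 'x' returns int value 29

int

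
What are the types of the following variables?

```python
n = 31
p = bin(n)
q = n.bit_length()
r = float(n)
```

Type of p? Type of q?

bin() returns str; int.bit_length() returns int

str, int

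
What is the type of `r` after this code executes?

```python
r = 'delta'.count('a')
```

str.count() returns int

int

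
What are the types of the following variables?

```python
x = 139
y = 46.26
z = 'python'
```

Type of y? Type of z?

y is float; z is str

float, str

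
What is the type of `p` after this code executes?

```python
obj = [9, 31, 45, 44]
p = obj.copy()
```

list.copy() returns list

list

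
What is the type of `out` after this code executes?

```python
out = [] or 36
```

'or' returns first truthy value (36, which is int)

int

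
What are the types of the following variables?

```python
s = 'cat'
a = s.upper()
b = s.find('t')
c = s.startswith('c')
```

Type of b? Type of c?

str.find() returns int; str.startswith() returns bool

int, bool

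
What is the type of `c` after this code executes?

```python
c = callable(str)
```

callable() returns bool

bool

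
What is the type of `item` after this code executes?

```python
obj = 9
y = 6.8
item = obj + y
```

int + float returns float (9 + 6.8 = 15.8)

float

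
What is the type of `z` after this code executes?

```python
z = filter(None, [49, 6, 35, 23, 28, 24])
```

filter() returns a filter iterator object

filter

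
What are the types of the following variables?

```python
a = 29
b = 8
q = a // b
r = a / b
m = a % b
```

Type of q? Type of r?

int // int returns int; int / int returns float

int, float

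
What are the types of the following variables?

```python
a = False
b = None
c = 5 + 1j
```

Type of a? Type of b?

a is bool; b is NoneType

bool, NoneType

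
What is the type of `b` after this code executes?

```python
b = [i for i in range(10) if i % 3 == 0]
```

A list comprehension [...] produces a list

list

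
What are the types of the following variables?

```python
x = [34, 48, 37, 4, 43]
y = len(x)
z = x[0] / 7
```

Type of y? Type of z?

len() returns int; int / int returns float

int, float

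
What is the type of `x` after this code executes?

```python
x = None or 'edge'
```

'or' with None returns the other value ('edge', str)

str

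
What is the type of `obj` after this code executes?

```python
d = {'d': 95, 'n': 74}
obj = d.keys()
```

.keys() returns a dict_keys view object

dict_keys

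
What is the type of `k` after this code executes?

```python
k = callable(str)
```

callable() returns bool

bool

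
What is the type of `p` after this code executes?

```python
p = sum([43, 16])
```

sum() of ints returns int

int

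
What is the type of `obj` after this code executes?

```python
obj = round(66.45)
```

round() with no ndigits arg returns int

int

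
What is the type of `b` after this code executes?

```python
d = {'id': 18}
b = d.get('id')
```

dict.get() returns the value (int) when key is found

int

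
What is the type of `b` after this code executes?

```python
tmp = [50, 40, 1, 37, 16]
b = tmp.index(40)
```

list.index() returns int

int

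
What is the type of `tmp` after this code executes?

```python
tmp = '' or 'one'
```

'or' returns first truthy value ('one', which is str)

str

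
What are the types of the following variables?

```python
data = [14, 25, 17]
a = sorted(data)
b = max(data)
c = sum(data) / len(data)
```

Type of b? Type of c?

max of ints returns int; int / int returns float

int, float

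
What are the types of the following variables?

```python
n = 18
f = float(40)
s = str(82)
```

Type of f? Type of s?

f is float; s is str

float, str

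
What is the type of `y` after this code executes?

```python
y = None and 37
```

'and' returns first falsy value (None)

NoneType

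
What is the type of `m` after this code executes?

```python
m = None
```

None has type NoneType

NoneType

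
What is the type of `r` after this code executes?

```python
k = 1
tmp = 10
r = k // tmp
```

int // int returns int (1 // 10 = 0)

int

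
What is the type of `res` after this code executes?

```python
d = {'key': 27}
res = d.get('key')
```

dict.get() returns the value (int) when key is found

int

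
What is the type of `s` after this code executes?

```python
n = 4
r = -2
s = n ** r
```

int ** negative int returns float

float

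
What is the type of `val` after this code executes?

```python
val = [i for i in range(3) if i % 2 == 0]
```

A list comprehension [...] produces a list

list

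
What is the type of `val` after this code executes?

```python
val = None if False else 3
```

Ternary: condition is False, else branch (3) taken → int

int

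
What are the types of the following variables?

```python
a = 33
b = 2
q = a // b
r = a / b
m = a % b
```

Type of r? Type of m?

int / int returns float; int % int returns int

float, int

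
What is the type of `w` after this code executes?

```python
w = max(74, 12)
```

max() of ints returns int

int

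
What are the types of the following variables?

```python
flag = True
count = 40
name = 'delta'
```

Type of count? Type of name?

count is int; name is str

int, str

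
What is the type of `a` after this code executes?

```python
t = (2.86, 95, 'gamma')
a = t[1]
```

Index 1 of tuple is 95 which is int

int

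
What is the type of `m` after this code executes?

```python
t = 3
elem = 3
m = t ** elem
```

int ** positive int returns int (3 ** 3 = 27)

int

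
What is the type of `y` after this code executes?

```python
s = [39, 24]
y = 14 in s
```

'in' operator returns bool

bool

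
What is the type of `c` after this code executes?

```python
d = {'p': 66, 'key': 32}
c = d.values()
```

.values() returns a dict_values view object

dict_values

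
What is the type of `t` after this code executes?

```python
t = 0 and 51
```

'and' returns the first falsy value (0, which is int)

int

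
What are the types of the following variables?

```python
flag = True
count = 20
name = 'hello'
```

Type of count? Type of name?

count is int; name is str

int, str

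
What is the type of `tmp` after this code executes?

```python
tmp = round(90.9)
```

round() with no ndigits arg returns int

int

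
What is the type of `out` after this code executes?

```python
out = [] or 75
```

'or' returns first truthy value (75, which is int)

int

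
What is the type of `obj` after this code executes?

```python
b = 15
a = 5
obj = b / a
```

int / int always returns float in Python 3 (15 / 5 = 3)

float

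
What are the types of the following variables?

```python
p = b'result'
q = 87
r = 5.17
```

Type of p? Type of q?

p is bytes; q is int

bytes, int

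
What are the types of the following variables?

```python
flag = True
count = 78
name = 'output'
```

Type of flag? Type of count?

flag is bool; count is int

bool, int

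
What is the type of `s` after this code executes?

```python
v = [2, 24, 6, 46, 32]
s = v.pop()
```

list.pop() returns the popped element (int here)

int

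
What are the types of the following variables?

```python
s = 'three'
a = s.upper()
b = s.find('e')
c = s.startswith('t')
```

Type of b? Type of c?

str.find() returns int; str.startswith() returns bool

int, bool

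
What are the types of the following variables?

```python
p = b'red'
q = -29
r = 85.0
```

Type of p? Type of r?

p is bytes; r is float

bytes, float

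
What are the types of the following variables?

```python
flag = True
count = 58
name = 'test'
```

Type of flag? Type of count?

flag is bool; count is int

bool, int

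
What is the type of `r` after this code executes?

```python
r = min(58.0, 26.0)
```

min() of floats returns float

float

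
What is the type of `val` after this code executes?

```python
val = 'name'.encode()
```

str.encode() returns bytes

bytes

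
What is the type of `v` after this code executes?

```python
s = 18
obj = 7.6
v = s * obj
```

int * float returns float (18 * 7.6 = 136.8)

float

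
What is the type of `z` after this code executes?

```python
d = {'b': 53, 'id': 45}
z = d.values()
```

.values() returns a dict_values view object

dict_values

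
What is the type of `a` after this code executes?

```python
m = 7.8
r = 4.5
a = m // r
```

float // float returns float (floor division preserves float type)

float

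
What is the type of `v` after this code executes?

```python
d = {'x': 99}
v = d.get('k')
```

dict.get() returns None when key 'k' is not found and no default given

NoneType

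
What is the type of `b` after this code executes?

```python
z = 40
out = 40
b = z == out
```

Equality comparison returns bool

bool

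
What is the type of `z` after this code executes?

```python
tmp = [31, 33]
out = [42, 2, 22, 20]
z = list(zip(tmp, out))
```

list(zip(...)) returns a list of tuples

list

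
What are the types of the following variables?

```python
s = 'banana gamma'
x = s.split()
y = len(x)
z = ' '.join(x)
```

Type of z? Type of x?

str.join() returns str; str.split() returns list

str, list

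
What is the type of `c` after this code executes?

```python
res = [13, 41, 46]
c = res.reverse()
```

list.reverse() returns None

NoneType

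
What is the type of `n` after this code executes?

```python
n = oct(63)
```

oct() returns str representation

str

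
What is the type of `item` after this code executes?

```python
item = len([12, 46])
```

len() always returns int

int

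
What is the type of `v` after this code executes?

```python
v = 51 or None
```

'or' returns first truthy value (51, int)

int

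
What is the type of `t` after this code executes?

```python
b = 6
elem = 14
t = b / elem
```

int / int always returns float in Python 3 (6 / 14 = 0.428571)

float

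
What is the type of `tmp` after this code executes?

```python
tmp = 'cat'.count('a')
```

str.count() returns int

int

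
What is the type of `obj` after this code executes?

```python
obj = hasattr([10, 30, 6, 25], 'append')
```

hasattr() returns bool

bool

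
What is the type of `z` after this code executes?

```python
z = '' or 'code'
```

'or' returns first truthy value ('code', which is str)

str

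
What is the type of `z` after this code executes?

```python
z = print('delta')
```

print() returns None

NoneType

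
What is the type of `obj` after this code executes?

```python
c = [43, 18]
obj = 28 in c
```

'in' operator returns bool

bool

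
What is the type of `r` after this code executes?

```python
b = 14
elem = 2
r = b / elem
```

int / int always returns float in Python 3 (14 / 2 = 7)

float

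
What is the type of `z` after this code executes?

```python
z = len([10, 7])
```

len() always returns int

int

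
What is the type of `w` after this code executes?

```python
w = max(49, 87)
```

max() of ints returns int

int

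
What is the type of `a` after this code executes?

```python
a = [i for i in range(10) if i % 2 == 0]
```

A list comprehension [...] produces a list

list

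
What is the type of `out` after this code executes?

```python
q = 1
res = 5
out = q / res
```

int / int always returns float in Python 3 (1 / 5 = 0.2)

float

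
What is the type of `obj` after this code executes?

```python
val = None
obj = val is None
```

'is' comparison returns bool

bool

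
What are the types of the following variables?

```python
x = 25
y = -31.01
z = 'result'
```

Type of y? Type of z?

y is float; z is str

float, str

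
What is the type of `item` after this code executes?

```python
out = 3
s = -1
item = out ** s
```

int ** negative int returns float

float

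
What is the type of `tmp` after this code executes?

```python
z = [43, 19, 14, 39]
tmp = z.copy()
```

list.copy() returns list

list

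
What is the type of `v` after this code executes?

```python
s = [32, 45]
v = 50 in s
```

'in' operator returns bool

bool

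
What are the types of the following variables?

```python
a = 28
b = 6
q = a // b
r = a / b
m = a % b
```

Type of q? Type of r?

int // int returns int; int / int returns float

int, float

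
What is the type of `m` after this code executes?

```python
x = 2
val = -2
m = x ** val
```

int ** negative int returns float

float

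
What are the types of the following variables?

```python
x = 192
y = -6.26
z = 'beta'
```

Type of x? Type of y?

x is int; y is float

int, float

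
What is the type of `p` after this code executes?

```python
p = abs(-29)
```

abs() of int returns int

int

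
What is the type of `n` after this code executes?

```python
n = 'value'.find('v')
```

str.find() returns int (index, or -1)

int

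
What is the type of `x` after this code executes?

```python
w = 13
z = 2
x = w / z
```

int / int always returns float in Python 3 (13 / 2 = 6.5)

float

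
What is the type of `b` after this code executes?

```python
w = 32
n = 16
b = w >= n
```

Comparison operators return bool

bool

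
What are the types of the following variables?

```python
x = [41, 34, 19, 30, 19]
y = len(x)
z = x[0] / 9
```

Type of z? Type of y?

int / int returns float; len() returns int

float, int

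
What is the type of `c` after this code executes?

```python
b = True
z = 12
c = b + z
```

bool + int returns int (True is 1, so 1 + 12 = 13)

int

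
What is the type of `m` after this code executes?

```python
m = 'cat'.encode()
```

str.encode() returns bytes

bytes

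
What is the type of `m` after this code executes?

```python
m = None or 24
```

'or' with None returns the other value (24, int)

int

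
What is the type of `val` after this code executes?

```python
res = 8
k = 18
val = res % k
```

int % int returns int (8 % 18 = 8)

int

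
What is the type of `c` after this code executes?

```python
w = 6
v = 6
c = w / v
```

int / int always returns float in Python 3 (6 / 6 = 1)

float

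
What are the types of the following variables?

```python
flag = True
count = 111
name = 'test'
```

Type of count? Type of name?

count is int; name is str

int, str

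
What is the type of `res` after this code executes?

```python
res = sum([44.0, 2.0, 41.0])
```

sum() of floats returns float

float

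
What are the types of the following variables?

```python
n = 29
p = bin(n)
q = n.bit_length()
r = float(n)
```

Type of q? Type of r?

int.bit_length() returns int; float() returns float

int, float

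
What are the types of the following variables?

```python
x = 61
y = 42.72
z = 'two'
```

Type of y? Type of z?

y is float; z is str

float, str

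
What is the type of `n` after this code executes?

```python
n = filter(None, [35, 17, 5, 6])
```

filter() returns a filter iterator object

filter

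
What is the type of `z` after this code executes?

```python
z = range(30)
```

range() returns a range object

range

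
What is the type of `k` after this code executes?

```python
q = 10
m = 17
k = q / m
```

int / int always returns float in Python 3 (10 / 17 = 0.588235)

float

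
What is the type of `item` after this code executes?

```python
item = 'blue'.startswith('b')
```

str.startswith() returns bool

bool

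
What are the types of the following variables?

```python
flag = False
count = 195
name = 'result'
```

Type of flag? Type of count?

flag is bool; count is int

bool, int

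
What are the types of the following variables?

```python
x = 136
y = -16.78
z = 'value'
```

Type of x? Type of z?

x is int; z is str

int, str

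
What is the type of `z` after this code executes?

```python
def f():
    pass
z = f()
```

A function with no return statement returns None

NoneType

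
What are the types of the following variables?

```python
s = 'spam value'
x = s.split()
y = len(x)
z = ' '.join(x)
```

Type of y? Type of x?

len() returns int; str.split() returns list

int, list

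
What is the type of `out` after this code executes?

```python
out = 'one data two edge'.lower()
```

str.lower() returns str

str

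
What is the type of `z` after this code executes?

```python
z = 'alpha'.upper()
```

str.upper() returns str

str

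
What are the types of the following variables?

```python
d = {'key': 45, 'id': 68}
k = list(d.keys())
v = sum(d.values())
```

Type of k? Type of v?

list(...) returns list; sum of int values returns int

list, int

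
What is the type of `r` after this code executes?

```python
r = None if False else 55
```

Ternary: condition is False, else branch (55) taken → int

int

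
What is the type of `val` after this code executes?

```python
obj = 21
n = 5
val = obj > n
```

Comparison operators return bool

bool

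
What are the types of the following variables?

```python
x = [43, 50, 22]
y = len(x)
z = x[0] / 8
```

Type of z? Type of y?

int / int returns float; len() returns int

float, int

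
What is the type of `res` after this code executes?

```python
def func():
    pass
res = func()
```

A function with no return statement returns None

NoneType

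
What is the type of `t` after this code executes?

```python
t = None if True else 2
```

Ternary: condition is True, if branch (None) taken → NoneType

NoneType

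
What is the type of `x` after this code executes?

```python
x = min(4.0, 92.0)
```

min() of floats returns float

float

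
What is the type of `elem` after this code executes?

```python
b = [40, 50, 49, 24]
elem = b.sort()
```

list.sort() returns None (sorts in place)

NoneType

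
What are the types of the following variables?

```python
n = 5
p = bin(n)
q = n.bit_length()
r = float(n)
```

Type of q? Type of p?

int.bit_length() returns int; bin() returns str

int, str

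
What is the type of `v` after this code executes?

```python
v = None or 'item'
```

'or' with None returns the other value ('item', str)

str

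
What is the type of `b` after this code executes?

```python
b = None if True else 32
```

Ternary: condition is True, if branch (None) taken → NoneType

NoneType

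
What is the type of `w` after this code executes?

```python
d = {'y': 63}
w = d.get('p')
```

dict.get() returns None when key 'p' is not found and no default given

NoneType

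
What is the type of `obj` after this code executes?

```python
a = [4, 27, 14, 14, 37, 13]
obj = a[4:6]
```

Slicing a list always returns a list

list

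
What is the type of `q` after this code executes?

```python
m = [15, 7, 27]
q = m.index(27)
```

list.index() returns int

int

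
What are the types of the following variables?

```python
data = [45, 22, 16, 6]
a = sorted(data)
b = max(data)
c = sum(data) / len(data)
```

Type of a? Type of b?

sorted() returns list; max of ints returns int

list, int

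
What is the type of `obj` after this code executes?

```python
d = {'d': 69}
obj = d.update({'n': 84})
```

dict.update() returns None

NoneType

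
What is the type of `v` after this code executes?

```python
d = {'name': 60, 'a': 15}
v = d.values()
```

.values() returns a dict_values view object

dict_values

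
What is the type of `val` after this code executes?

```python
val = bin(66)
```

bin() returns str representation

str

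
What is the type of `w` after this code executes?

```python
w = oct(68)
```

oct() returns str representation

str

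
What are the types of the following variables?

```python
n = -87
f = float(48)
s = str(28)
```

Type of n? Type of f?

n is int; f is float

int, float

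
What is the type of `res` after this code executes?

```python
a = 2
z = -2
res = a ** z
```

int ** negative int returns float

float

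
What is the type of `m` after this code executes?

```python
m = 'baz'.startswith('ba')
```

str.startswith() returns bool

bool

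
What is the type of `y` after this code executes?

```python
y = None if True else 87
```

Ternary: condition is True, if branch (None) taken → NoneType

NoneType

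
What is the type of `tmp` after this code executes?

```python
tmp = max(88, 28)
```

max() of ints returns int

int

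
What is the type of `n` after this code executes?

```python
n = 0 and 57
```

'and' returns the first falsy value (0, which is int)

int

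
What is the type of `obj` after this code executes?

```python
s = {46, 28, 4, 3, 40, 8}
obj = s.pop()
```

Popping from a set of ints returns int

int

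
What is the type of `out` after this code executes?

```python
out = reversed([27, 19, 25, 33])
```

reversed() on a list returns a list_reverseiterator

list_reverseiterator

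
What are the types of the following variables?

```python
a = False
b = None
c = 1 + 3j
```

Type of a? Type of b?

a is bool; b is NoneType

bool, NoneType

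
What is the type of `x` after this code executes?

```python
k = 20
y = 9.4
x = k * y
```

int * float returns float (20 * 9.4 = 188.0)

float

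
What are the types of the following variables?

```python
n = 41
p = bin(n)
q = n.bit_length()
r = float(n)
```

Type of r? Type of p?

float() returns float; bin() returns str

float, str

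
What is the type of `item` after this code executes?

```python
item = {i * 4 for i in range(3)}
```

A set comprehension {expr for x in iterable} produces a set

set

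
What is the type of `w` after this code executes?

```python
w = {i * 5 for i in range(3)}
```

A set comprehension {expr for x in iterable} produces a set

set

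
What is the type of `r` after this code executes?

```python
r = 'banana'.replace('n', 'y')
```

str.replace() returns str

str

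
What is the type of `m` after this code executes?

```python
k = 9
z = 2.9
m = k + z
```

int + float returns float (9 + 2.9 = 11.9)

float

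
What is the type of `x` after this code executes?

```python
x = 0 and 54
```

'and' returns the first falsy value (0, which is int)

int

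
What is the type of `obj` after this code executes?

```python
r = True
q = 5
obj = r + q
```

bool + int returns int (True is 1, so 1 + 5 = 6)

int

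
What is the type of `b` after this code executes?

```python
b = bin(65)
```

bin() returns str representation

str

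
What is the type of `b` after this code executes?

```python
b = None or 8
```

'or' with None returns the other value (8, int)

int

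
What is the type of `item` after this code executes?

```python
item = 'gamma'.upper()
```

str.upper() returns str

str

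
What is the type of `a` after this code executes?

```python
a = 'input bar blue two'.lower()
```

str.lower() returns str

str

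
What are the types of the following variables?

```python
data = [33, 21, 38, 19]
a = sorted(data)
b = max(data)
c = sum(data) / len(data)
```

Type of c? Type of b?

int / int returns float; max of ints returns int

float, int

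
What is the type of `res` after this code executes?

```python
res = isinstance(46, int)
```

isinstance() returns bool

bool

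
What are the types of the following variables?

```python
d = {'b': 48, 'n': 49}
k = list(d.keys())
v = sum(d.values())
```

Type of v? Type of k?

sum of int values returns int; list(...) returns list

int, list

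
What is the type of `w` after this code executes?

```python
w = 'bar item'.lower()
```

str.lower() returns str

str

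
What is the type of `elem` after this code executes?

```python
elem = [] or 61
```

'or' returns first truthy value (61, which is int)

int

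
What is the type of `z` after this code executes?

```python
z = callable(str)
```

callable() returns bool

bool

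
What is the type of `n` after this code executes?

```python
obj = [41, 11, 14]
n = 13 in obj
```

'in' operator returns bool

bool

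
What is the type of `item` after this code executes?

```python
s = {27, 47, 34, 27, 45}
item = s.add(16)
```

set.add() returns None (mutates in place)

NoneType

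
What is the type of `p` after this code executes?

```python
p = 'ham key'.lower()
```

str.lower() returns str

str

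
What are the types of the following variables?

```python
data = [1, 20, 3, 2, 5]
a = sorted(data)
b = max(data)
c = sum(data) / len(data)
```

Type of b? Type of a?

max of ints returns int; sorted() returns list

int, list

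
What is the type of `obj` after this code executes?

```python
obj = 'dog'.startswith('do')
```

str.startswith() returns bool

bool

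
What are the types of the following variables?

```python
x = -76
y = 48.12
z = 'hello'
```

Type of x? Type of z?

x is int; z is str

int, str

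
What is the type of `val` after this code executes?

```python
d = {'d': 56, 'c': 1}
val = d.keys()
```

.keys() returns a dict_keys view object

dict_keys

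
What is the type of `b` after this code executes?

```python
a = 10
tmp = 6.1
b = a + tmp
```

int + float returns float (10 + 6.1 = 16.1)

float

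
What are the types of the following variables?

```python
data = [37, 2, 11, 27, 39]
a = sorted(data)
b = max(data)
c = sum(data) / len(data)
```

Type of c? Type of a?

int / int returns float; sorted() returns list

float, list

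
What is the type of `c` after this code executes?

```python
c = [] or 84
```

'or' returns first truthy value (84, which is int)

int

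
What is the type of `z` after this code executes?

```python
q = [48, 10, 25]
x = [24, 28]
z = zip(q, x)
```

zip() returns a zip iterator object

zip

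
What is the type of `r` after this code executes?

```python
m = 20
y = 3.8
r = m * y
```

int * float returns float (20 * 3.8 = 76.0)

float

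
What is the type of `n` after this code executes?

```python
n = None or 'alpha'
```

'or' with None returns the other value ('alpha', str)

str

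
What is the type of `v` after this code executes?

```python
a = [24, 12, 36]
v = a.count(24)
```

list.count() returns int

int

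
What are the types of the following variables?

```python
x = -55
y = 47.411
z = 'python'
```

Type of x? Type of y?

x is int; y is float

int, float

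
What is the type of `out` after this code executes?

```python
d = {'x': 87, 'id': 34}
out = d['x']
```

Accessing dict[str, int] with key 'x' returns int value 87

int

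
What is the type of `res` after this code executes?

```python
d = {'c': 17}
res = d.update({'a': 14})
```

dict.update() returns None

NoneType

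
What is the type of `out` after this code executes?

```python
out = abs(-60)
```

abs() of int returns int

int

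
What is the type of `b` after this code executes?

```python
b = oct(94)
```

oct() returns str representation

str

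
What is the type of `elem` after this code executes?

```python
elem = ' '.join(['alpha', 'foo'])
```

str.join() returns str

str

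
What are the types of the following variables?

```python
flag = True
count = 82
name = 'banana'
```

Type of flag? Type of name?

flag is bool; name is str

bool, str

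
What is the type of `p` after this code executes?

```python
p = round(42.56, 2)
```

round() with ndigits arg returns float

float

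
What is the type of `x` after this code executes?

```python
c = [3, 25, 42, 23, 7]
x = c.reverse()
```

list.reverse() returns None

NoneType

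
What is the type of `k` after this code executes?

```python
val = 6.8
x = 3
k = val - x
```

float - int returns float (6.8 - 3 = 3.8)

float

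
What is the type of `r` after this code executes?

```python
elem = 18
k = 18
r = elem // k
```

int // int returns int (18 // 18 = 1)

int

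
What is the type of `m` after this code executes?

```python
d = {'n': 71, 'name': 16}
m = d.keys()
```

.keys() returns a dict_keys view object

dict_keys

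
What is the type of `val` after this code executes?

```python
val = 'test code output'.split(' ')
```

str.split() returns list

list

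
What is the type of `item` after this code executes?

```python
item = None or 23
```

'or' with None returns the other value (23, int)

int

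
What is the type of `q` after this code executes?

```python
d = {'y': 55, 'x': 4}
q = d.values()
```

.values() returns a dict_values view object

dict_values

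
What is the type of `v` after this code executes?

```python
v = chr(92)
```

chr() returns str (single character)

str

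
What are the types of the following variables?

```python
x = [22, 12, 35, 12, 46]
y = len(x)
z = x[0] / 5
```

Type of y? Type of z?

len() returns int; int / int returns float

int, float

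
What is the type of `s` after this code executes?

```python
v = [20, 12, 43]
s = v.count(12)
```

list.count() returns int

int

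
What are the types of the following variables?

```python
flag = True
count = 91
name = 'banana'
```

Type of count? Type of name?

count is int; name is str

int, str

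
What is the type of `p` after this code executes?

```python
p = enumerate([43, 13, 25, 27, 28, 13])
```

enumerate() returns an enumerate iterator object

enumerate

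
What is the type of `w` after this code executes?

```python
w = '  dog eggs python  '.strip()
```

str.strip() returns str

str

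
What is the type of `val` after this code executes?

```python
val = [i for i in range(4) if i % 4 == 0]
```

A list comprehension [...] produces a list

list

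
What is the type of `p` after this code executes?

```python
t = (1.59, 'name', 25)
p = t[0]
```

Index 0 of tuple is 1.59 which is float

float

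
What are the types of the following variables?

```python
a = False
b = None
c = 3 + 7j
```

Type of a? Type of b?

a is bool; b is NoneType

bool, NoneType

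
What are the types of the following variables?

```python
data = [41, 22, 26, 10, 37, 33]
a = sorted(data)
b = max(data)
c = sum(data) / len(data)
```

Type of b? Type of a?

max of ints returns int; sorted() returns list

int, list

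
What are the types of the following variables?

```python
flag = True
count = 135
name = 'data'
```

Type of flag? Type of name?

flag is bool; name is str

bool, str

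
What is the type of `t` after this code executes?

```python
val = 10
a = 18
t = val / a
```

int / int always returns float in Python 3 (10 / 18 = 0.555556)

float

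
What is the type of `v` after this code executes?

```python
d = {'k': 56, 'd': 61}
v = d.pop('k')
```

dict.pop() returns the value (int)

int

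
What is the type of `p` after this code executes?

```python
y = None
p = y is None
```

'is' comparison returns bool

bool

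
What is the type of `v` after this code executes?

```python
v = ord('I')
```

ord() returns int (Unicode code point)

int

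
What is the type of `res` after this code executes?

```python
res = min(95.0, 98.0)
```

min() of floats returns float

float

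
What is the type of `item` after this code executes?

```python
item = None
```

None has type NoneType

NoneType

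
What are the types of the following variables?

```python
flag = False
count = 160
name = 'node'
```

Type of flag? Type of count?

flag is bool; count is int

bool, int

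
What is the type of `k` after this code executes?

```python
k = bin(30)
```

bin() returns str representation

str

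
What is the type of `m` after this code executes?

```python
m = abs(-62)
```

abs() of int returns int

int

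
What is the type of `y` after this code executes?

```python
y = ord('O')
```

ord() returns int (Unicode code point)

int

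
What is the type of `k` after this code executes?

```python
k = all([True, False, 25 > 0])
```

all() returns bool

bool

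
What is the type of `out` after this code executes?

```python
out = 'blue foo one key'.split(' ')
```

str.split() returns list

list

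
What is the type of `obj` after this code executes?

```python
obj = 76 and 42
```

'and' returns the last value when all truthy (42, which is int)

int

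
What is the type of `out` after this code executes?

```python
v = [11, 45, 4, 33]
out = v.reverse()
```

list.reverse() returns None

NoneType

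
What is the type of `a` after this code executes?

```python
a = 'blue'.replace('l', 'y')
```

str.replace() returns str

str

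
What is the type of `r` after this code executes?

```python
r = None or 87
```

'or' with None returns the other value (87, int)

int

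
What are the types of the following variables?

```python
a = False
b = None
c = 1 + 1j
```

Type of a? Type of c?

a is bool; c is complex

bool, complex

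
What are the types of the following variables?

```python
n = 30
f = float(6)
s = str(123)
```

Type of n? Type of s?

n is int; s is str

int, str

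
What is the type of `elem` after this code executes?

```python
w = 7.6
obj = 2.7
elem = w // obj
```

float // float returns float (floor division preserves float type)

float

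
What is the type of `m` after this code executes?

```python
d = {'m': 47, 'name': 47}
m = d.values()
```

.values() returns a dict_values view object

dict_values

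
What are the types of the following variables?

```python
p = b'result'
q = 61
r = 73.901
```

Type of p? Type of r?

p is bytes; r is float

bytes, float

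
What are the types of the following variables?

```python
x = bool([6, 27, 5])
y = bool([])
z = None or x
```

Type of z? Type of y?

None or <bool> returns the bool; bool() returns bool

bool, bool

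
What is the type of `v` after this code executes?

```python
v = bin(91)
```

bin() returns str representation

str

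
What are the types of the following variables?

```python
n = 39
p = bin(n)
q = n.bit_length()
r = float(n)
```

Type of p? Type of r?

bin() returns str; float() returns float

str, float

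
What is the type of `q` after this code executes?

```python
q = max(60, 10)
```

max() of ints returns int

int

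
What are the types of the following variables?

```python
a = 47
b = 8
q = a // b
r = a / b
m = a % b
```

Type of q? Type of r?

int // int returns int; int / int returns float

int, float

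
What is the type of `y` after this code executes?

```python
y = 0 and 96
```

'and' returns the first falsy value (0, which is int)

int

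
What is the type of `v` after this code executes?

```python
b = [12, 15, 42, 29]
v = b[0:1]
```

Slicing a list always returns a list

list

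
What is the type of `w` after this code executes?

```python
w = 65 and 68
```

'and' returns the last value when all truthy (68, which is int)

int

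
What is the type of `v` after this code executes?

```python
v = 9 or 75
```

'or' returns the first truthy value (9, which is int)

int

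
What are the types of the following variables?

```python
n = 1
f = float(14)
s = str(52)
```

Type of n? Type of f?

n is int; f is float

int, float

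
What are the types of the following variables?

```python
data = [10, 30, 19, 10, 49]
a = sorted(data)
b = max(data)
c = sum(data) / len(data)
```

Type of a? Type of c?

sorted() returns list; int / int returns float

list, float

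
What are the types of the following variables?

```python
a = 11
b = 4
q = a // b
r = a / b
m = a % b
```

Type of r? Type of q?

int / int returns float; int // int returns int

float, int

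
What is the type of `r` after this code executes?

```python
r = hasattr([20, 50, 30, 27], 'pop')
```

hasattr() returns bool

bool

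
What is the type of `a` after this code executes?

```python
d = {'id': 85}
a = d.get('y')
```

dict.get() returns None when key 'y' is not found and no default given

NoneType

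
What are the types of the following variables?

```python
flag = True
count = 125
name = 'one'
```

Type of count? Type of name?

count is int; name is str

int, str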